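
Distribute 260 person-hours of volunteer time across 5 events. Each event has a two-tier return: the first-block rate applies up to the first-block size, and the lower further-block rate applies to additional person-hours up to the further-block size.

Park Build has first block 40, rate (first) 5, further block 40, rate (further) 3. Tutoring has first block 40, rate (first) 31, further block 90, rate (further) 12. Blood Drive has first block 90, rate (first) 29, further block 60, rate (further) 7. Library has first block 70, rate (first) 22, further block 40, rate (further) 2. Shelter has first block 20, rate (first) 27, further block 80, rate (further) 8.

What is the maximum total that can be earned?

Treat each block as its own option and order by rate: Tutoring/T1 31 > Blood Drive/T1 29 > Shelter/T1 27 > Library/T1 22 > Tutoring/T2 12 > Shelter/T2 8 > Blood Drive/T2 7 > Park Build/T1 5 > Park Build/T2 3 > Library/T2 2.
Tutoring T1 at 31: fill all 40 ; 220 left.
Fill Blood Drive T1 block (90 at 29) ; 130 left.
Fill Shelter T1 block (20 at 27) ; 110 left.
Fill Library T1 block (70 at 22) ; 40 left.
Tutoring/T2: +40 of 90 at 12; pool empty.
Total = 31×40 + 29×90 + 27×20 + 22×70 + 12×40 = 6410.

6410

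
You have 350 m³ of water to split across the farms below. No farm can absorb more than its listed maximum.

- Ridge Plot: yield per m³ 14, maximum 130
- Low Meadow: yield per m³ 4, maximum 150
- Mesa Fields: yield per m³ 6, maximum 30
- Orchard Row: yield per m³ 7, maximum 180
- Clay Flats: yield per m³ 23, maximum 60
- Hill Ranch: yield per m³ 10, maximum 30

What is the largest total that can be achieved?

4410

Highest yield per m³ first: Clay Flats 23 > Ridge Plot 14 > Hill Ranch 10 > Orchard Row 7 > Mesa Fields 6 > Low Meadow 4.
Give Clay Flats 60 to hit its cap of 60 ; 290 left.
Give Ridge Plot 130 to hit its cap of 130 ; 160 left.
Give Hill Ranch 30 to hit its cap of 30 ; 130 left.
Orchard Row has room for 180 but only 130 remain, so it gets 130.
Total = 14×130 + 7×130 + 23×60 + 10×30 = 4410.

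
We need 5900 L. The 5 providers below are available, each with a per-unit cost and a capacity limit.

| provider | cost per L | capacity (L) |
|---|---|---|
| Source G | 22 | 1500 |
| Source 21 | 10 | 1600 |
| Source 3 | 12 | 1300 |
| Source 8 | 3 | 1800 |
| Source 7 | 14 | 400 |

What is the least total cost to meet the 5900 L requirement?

Fill from the cheapest provider first.
Source 8 at 3: take all 1800 L — 4100 still needed.
Take 1600 from Source 21 at 10 — need 2500 more.
Source 3 (12): use full 1300 — 1200 L to go.
Source 7 (14): use full 400 — 800 L to go.
Take 800 from Source G at 22 to finish.
Cost = 1800×3 + 1600×10 + 1300×12 + 400×14 + 800×22 = 60200.

60200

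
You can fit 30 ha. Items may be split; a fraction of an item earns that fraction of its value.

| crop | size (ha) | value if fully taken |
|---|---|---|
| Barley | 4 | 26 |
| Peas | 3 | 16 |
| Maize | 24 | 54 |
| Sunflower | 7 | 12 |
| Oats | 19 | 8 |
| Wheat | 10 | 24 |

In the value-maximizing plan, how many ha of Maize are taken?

Sort by value density: Barley 26/4≈6.5, Peas 16/3≈5.33, Wheat 24/10≈2.4, Maize 54/24≈2.25, Sunflower 12/7≈1.71, Oats 8/19≈0.421.
Take all of Barley (4 ha, value 26) — 26 ha left.
Peas: take in full, 3 ha for value 16 — 23 left.
Take all of Wheat (10 ha, value 24) — 13 ha left.
Fill the last 13 ha with part of Maize: 13/24 of it earns 29.25.

13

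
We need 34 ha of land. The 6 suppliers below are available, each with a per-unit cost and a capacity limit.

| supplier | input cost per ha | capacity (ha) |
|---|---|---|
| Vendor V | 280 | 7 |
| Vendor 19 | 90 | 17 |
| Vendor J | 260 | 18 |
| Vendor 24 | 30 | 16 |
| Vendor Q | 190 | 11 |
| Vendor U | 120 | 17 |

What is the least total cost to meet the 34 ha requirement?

2130

Cheapest first:
Vendor 24 (30): use full 16 — 18 ha to go.
Take 17 from Vendor 19 at 90 — need 1 more.
Vendor U (120): take the remaining 1 — done.
Vendor Q, Vendor J, Vendor V: unused.
Cost = 16×30 + 17×90 + 1×120 = 2130.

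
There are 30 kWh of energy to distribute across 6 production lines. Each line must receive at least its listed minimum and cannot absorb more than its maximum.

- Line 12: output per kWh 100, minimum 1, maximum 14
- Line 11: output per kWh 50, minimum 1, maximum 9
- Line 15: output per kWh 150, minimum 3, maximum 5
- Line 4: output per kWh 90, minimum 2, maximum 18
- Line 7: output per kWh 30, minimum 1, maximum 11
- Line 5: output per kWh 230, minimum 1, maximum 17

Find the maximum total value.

5320

Meeting every minimum uses 1+1+3+2+1+1 = 9 kWh, leaving 21.
Order the production lines by output per kWh: Line 5 230 > Line 15 150 > Line 12 100 > Line 4 90 > Line 11 50 > Line 7 30.
Line 5 takes 16 more to reach its cap of 17 → 5 left.
Give Line 15 2 more to hit its cap of 5 → 3 left.
Line 12 has room for 13 more but only 3 remain, so it gets 4.
Total = 100×4 + 50×1 + 150×5 + 90×2 + 30×1 + 230×17 = 5320.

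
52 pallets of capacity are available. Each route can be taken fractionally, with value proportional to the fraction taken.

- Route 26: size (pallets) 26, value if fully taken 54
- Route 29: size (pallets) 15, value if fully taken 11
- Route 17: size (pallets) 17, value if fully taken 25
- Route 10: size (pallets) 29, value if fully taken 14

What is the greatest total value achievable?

Rank by value-to-size ratio: Route 26 54/26≈2.08, Route 17 25/17≈1.47, Route 29 11/15≈0.733, Route 10 14/29≈0.483.
Route 26: take in full, 26 pallets for value 54 → 26 left.
All 17 pallets of Route 17 fit (value 25) → 9 remain.
Only 9 pallets remain; take 9/15 of Route 29 for value 11×9/15 = 6.6.
Total value = 85.6.

85.6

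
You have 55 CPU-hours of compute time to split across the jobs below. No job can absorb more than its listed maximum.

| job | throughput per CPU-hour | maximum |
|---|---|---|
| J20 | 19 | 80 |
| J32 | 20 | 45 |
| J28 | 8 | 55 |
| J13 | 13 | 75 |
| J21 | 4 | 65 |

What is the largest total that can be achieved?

1090

Rank by throughput per CPU-hour: J32 20 > J20 19 > J13 13 > J28 8 > J21 4.
J32 takes 45 to reach its cap of 45 ; 10 left.
J20 has room for 80 but only 10 remain, so it gets 10.
Total = 19×10 + 20×45 = 1090.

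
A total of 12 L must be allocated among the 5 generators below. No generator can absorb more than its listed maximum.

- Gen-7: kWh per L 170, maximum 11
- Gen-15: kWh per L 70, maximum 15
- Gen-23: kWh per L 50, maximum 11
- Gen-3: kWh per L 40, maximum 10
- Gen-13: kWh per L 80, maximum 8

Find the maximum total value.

Highest kWh per L first: Gen-7 170 > Gen-13 80 > Gen-15 70 > Gen-23 50 > Gen-3 40.
Gen-7 takes 11 to reach its cap of 11 → 1 left.
Gen-13 has room for 8 but only 1 remain, so it gets 1.
Total = 170×11 + 80×1 = 1950.

1950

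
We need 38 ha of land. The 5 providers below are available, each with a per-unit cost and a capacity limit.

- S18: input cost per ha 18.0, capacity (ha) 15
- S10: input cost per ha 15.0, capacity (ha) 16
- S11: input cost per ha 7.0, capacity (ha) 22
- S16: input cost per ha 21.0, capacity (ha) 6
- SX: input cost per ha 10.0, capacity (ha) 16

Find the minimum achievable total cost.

314

Cheapest first:
S11 (7.0): use full 22 — 16 ha to go.
Take 16 from SX at 10.0 — need 0 more.
S10, S18, S16: unused.
Cost = 22×7.0 + 16×10.0 = 314.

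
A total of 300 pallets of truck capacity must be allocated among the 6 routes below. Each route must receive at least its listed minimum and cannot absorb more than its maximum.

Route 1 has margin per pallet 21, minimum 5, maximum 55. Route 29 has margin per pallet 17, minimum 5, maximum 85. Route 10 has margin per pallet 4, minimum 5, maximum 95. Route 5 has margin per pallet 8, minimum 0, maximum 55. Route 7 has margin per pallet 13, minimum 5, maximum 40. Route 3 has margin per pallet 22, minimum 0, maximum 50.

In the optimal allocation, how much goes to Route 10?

15

Meeting every minimum uses 5+5+5+0+5+0 = 20 pallets, leaving 280.
Rank by margin per pallet: Route 3 22 > Route 1 21 > Route 29 17 > Route 7 13 > Route 5 8 > Route 10 4.
Give Route 3 50 more to hit its cap of 50 — 230 left.
Route 1 takes 50 more to reach its cap of 55 — 180 left.
Route 29: +80 to 85 (cap) — 100 left.
Give Route 7 35 more to hit its cap of 40 — 65 left.
Give Route 5 55 more to hit its cap of 55 — 10 left.
Route 10: +10 (room for 90) → 15. Pool exhausted.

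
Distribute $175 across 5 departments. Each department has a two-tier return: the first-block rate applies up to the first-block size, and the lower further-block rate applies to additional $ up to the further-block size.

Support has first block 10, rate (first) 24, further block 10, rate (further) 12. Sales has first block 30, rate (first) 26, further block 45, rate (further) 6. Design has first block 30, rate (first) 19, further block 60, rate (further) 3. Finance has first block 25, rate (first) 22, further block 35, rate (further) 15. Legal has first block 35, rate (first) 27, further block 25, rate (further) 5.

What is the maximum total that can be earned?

Rank every tier by rate: Legal/first 27 > Sales/first 26 > Support/first 24 > Finance/first 22 > Design/first 19 > Finance/second 15 > Support/second 12 > Sales/second 6 > Legal/second 5 > Design/second 3.
Legal/first (27): +35 → 140 left.
Fill Sales first block (30 at 26) → 110 left.
Support first at 24: fill all 10 → 100 left.
Finance/first (22): +25 → 75 left.
Design first at 19: fill all 30 → 45 left.
Finance second at 15: fill all 35 → 10 left.
Fill Support second block (10 at 12) → 0 left.
Total = 27×35 + 26×30 + 24×10 + 22×25 + 19×30 + 15×35 + 12×10 = 3730.

3730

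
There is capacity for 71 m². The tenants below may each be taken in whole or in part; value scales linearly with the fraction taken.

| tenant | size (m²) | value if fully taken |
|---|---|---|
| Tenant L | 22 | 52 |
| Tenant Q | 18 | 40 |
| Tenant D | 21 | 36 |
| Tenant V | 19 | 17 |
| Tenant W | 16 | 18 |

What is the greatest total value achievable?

139.25

Best value per unit of size first: Tenant L 52/22≈2.36, Tenant Q 40/18≈2.22, Tenant D 36/21≈1.71, Tenant W 18/16≈1.12, Tenant V 17/19≈0.895.
Tenant L: take in full, 22 m² for value 52 ; 49 left.
Tenant Q: take in full, 18 m² for value 40 ; 31 left.
Tenant D: take in full, 21 m² for value 36 ; 10 left.
10 m² left: a 10/16 share of Tenant W gives 18×10/16 = 11.25.
Total value = 139.25.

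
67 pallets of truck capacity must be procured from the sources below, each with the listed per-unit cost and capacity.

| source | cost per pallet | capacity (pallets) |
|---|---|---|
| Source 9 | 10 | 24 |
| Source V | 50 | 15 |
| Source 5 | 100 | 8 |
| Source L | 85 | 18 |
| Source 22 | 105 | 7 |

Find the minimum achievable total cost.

3530

Use sources in increasing cost order.
Take 24 from Source 9 at 10 ; need 43 more.
Source V at 50: take all 15 pallets ; 28 still needed.
Source L at 85: take all 18 pallets ; 10 still needed.
Take 8 from Source 5 at 100 ; need 2 more.
Source 22 at 105: take 2 of its 7 ; requirement met.
Cost = 24×10 + 15×50 + 18×85 + 8×100 + 2×105 = 3530.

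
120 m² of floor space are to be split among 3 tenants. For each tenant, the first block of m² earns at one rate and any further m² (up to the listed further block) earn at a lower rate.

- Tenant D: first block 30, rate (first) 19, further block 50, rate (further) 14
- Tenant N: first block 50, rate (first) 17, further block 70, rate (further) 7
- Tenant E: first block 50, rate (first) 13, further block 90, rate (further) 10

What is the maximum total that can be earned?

Order all 6 blocks by rate: Tenant D/T1 19 > Tenant N/T1 17 > Tenant D/T2 14 > Tenant E/T1 13 > Tenant E/T2 10 > Tenant N/T2 7.
Tenant D/T1 (19): +30 → 90 left.
Tenant N/T1 (17): +50 → 40 left.
40 remain; put them into Tenant D T2 at 14.
Total = 19×30 + 17×50 + 14×40 = 1980.

1980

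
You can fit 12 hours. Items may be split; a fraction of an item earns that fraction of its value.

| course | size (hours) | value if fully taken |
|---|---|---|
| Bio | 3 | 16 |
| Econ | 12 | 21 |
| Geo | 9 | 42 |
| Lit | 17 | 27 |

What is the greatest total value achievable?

58

Rank by value-to-size ratio: Bio 16/3≈5.33, Geo 42/9≈4.67, Econ 21/12≈1.75, Lit 27/17≈1.59.
Take all of Bio (3 hours, value 16) ; 9 hours left.
All 9 hours of Geo fit (value 42) ; 0 remain.
Total value = 58.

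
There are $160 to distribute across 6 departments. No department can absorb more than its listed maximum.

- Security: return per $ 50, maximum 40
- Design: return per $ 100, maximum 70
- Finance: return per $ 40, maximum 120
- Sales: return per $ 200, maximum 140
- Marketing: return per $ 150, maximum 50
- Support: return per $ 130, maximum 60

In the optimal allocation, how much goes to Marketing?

20

Highest return per $ first: Sales 200 > Marketing 150 > Support 130 > Design 100 > Security 50 > Finance 40.
Sales: +140 to 140 (cap) — 20 left.
Only 20 left; Marketing takes them to reach 20.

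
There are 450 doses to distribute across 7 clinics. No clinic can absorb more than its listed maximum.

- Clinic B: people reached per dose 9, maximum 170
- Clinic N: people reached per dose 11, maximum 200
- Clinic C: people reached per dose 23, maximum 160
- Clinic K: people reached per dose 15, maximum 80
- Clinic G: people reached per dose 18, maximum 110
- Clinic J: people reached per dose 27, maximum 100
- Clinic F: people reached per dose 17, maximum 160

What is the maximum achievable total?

9720

Rank by people reached per dose: Clinic J 27 > Clinic C 23 > Clinic G 18 > Clinic F 17 > Clinic K 15 > Clinic N 11 > Clinic B 9.
Clinic J takes 100 to reach its cap of 100 ; 350 left.
Clinic C takes 160 to reach its cap of 160 ; 190 left.
Clinic G takes 110 to reach its cap of 110 ; 80 left.
Clinic F has room for 160 but only 80 remain, so it gets 80.
Total = 23×160 + 18×110 + 27×100 + 17×80 = 9720.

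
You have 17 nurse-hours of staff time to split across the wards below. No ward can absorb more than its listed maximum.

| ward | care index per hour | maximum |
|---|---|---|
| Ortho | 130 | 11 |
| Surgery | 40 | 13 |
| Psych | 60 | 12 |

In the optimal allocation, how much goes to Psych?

Order the wards by care index per hour: Ortho 130 > Psych 60 > Surgery 40.
Ortho takes 11 to reach its cap of 11 ; 6 left.
Only 6 left; Psych takes them to reach 6.

6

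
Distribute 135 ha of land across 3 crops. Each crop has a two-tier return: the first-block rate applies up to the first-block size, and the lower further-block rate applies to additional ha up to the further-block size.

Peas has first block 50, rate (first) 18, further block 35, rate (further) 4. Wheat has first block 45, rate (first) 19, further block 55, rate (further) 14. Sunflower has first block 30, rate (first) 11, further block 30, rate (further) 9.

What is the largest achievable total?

2315

Rank every tier by rate: Wheat/T1 19 > Peas/T1 18 > Wheat/T2 14 > Sunflower/T1 11 > Sunflower/T2 9 > Peas/T2 4.
Wheat T1 at 19: fill all 45 → 90 left.
Peas/T1 (18): +50 → 40 left.
40 remain; put them into Wheat T2 at 14.
Total = 19×45 + 18×50 + 14×40 = 2315.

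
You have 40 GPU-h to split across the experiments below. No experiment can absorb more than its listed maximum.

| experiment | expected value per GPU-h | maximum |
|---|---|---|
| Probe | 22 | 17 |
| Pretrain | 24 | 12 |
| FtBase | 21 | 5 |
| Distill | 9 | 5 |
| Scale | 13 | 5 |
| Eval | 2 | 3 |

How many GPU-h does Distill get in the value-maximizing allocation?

1

Order the experiments by expected value per GPU-h: Pretrain 24 > Probe 22 > FtBase 21 > Scale 13 > Distill 9 > Eval 2.
Pretrain takes 12 to reach its cap of 12 ; 28 left.
Give Probe 17 to hit its cap of 17 ; 11 left.
FtBase takes 5 to reach its cap of 5 ; 6 left.
Scale: +5 to 5 (cap) ; 1 left.
Distill: +1 (room for 5) → 1. Pool exhausted.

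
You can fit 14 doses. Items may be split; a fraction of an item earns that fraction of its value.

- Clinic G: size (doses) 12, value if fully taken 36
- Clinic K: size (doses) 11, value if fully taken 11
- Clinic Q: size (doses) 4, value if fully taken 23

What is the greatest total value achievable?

Best value per unit of size first: Clinic Q 23/4≈5.75, Clinic G 36/12≈3, Clinic K 11/11≈1.
Take all of Clinic Q (4 doses, value 23) ; 10 doses left.
Fill the last 10 doses with part of Clinic G: 10/12 of it earns 30.
Total value = 53.

53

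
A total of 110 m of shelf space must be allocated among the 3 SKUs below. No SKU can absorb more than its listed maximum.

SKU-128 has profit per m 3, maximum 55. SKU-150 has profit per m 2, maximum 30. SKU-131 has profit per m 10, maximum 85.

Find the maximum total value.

Order the SKUs by profit per m: SKU-131 10 > SKU-128 3 > SKU-150 2.
SKU-131: +85 to 85 (cap) → 25 left.
SKU-128 has room for 55 but only 25 remain, so it gets 25.
Total = 3×25 + 10×85 = 925.

925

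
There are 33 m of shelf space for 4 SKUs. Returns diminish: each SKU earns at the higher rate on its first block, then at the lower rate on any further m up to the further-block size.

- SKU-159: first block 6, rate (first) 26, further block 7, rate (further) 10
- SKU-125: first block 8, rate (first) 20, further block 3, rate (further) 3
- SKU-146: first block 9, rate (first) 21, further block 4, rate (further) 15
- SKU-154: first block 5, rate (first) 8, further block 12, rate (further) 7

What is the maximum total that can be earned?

Order all 8 blocks by rate: SKU-159/first 26 > SKU-146/first 21 > SKU-125/first 20 > SKU-146/second 15 > SKU-159/second 10 > SKU-154/first 8 > SKU-154/second 7 > SKU-125/second 3.
Fill SKU-159 first block (6 at 26) ; 27 left.
SKU-146 first at 21: fill all 9 ; 18 left.
SKU-125/first (20): +8 ; 10 left.
Fill SKU-146 second block (4 at 15) ; 6 left.
6 remain; put them into SKU-159 second at 10.
Total = 26×6 + 21×9 + 20×8 + 15×4 + 10×6 = 625.

625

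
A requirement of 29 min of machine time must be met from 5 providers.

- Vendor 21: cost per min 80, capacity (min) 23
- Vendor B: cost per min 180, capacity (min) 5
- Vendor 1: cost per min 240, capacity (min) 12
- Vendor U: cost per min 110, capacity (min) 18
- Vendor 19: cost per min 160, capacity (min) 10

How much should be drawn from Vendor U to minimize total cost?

6

Use providers in increasing cost order.
Take 23 from Vendor 21 at 80 ; need 6 more.
Vendor U (110): take the remaining 6 ; done.
Vendor 19, Vendor B, Vendor 1: unused.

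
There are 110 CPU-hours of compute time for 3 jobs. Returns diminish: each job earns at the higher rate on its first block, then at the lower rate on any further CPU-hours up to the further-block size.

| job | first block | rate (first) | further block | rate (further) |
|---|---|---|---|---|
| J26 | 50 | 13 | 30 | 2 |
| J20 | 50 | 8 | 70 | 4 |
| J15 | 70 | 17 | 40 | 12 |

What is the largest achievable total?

Order all 6 blocks by rate: J15/T1 17 > J26/T1 13 > J15/T2 12 > J20/T1 8 > J20/T2 4 > J26/T2 2.
Fill J15 T1 block (70 at 17) → 40 left.
40 remain; put them into J26 T1 at 13.
Total = 17×70 + 13×40 = 1710.

1710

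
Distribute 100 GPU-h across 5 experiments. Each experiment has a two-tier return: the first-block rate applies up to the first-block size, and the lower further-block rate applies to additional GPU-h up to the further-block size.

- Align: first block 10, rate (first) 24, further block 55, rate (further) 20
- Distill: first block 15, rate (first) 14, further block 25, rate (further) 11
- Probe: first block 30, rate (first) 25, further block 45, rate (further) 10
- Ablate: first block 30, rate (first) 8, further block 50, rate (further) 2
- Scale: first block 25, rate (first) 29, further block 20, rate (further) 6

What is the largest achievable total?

Treat each block as its own option and order by rate: Scale/T1 29 > Probe/T1 25 > Align/T1 24 > Align/T2 20 > Distill/T1 14 > Distill/T2 11 > Probe/T2 10 > Ablate/T1 8 > Scale/T2 6 > Ablate/T2 2.
Scale/T1 (29): +25 ; 75 left.
Probe T1 at 25: fill all 30 ; 45 left.
Align/T1 (24): +10 ; 35 left.
Align T2 at 20: only 35 left, fill 35.
Total = 29×25 + 25×30 + 24×10 + 20×35 = 2415.

2415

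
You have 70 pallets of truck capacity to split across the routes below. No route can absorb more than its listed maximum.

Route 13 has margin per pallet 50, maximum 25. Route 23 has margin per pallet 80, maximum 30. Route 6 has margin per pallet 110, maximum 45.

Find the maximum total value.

Rank by margin per pallet: Route 6 110 > Route 23 80 > Route 13 50.
Route 6 takes 45 to reach its cap of 45 → 25 left.
Only 25 left; Route 23 takes them to reach 25.
Total = 80×25 + 110×45 = 6950.

6950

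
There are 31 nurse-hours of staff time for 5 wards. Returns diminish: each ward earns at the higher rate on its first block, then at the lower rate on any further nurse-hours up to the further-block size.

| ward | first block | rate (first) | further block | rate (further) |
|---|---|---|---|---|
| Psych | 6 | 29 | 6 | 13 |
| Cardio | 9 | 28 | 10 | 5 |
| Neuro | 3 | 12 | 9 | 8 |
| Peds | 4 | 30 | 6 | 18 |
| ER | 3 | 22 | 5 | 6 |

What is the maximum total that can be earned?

759

Rank every tier by rate: Peds/first 30 > Psych/first 29 > Cardio/first 28 > ER/first 22 > Peds/second 18 > Psych/second 13 > Neuro/first 12 > Neuro/second 8 > ER/second 6 > Cardio/second 5.
Fill Peds first block (4 at 30) → 27 left.
Fill Psych first block (6 at 29) → 21 left.
Cardio/first (28): +9 → 12 left.
ER/first (22): +3 → 9 left.
Peds second at 18: fill all 6 → 3 left.
Psych second at 13: only 3 left, fill 3.
Total = 30×4 + 29×6 + 28×9 + 22×3 + 18×6 + 13×3 = 759.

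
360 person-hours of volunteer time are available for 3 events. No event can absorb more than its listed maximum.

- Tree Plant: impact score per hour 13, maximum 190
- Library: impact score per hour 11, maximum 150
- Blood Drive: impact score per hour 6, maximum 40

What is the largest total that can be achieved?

4240

Rank by impact score per hour: Tree Plant 13 > Library 11 > Blood Drive 6.
Tree Plant takes 190 to reach its cap of 190 — 170 left.
Give Library 150 to hit its cap of 150 — 20 left.
Blood Drive has room for 40 but only 20 remain, so it gets 20.
Total = 13×190 + 11×150 + 6×20 = 4240.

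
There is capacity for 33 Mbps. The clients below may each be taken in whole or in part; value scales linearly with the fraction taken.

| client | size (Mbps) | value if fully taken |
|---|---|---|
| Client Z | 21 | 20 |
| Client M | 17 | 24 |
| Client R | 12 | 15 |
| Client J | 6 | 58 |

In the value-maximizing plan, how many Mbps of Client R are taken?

Sort by value density: Client J 58/6≈9.67, Client M 24/17≈1.41, Client R 15/12≈1.25, Client Z 20/21≈0.952.
Take all of Client J (6 Mbps, value 58) ; 27 Mbps left.
Client M: take in full, 17 Mbps for value 24 ; 10 left.
10 Mbps left: a 10/12 share of Client R gives 15×10/12 = 12.5.

10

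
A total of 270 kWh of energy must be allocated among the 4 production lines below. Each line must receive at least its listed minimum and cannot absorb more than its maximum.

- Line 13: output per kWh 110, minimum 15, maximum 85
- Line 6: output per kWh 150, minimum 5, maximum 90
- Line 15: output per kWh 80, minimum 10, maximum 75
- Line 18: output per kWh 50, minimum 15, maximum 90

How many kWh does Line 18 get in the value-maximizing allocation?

20

Meeting every minimum uses 15+5+10+15 = 45 kWh, leaving 225.
Highest output per kWh first: Line 6 150 > Line 13 110 > Line 15 80 > Line 18 50.
Line 6 takes 85 more to reach its cap of 90 → 140 left.
Give Line 13 70 more to hit its cap of 85 → 70 left.
Give Line 15 65 more to hit its cap of 75 → 5 left.
Only 5 left; Line 18 takes them to reach 20.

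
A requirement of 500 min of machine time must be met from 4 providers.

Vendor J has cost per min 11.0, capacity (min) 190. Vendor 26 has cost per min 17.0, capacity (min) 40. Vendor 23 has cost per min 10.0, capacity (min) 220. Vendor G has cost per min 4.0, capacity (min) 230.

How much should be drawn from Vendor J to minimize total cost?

50

Fill from the cheapest provider first.
Vendor G (4.0): use full 230 — 270 min to go.
Vendor 23 (10.0): use full 220 — 50 min to go.
Vendor J at 11.0: take 50 of its 190 — requirement met.
Vendor 26: unused.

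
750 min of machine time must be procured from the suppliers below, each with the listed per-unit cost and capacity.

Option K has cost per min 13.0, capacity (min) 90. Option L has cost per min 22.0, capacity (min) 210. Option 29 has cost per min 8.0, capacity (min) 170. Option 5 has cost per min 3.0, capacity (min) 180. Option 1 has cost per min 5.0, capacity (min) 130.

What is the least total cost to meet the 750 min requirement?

Fill from the cheapest supplier first.
Option 5 at 3.0: take all 180 min ; 570 still needed.
Take 130 from Option 1 at 5.0 ; need 440 more.
Option 29 at 8.0: take all 170 min ; 270 still needed.
Option K at 13.0: take all 90 min ; 180 still needed.
Take 180 from Option L at 22.0 to finish.
Cost = 180×3.0 + 130×5.0 + 170×8.0 + 90×13.0 + 180×22.0 = 7680.

7680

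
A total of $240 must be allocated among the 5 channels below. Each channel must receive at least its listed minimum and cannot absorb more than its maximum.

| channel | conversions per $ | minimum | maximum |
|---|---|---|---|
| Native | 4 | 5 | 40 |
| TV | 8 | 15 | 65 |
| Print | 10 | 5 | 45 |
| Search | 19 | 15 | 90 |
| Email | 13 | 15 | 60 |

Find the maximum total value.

3280

Meeting every minimum uses 5+15+5+15+15 = 55 $, leaving 185.
Rank by conversions per $: Search 19 > Email 13 > Print 10 > TV 8 > Native 4.
Give Search 75 more to hit its cap of 90 — 110 left.
Give Email 45 more to hit its cap of 60 — 65 left.
Print takes 40 more to reach its cap of 45 — 25 left.
Only 25 left; TV takes them to reach 40.
Total = 4×5 + 8×40 + 10×45 + 19×90 + 13×60 = 3280.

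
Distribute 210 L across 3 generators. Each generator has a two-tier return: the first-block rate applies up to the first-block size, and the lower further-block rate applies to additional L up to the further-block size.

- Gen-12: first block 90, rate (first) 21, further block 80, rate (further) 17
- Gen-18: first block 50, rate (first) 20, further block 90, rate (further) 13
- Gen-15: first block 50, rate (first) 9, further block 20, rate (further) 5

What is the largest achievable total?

4080

Order all 6 blocks by rate: Gen-12/T1 21 > Gen-18/T1 20 > Gen-12/T2 17 > Gen-18/T2 13 > Gen-15/T1 9 > Gen-15/T2 5.
Fill Gen-12 T1 block (90 at 21) → 120 left.
Fill Gen-18 T1 block (50 at 20) → 70 left.
70 remain; put them into Gen-12 T2 at 17.
Total = 21×90 + 20×50 + 17×70 = 4080.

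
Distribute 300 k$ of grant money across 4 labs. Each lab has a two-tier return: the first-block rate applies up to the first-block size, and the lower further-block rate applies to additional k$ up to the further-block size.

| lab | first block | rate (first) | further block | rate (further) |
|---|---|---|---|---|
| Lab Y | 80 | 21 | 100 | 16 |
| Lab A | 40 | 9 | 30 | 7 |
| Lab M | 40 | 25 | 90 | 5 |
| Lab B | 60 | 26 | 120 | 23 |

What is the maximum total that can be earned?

Treat each block as its own option and order by rate: Lab B/first 26 > Lab M/first 25 > Lab B/second 23 > Lab Y/first 21 > Lab Y/second 16 > Lab A/first 9 > Lab A/second 7 > Lab M/second 5.
Lab B/first (26): +60 — 240 left.
Lab M first at 25: fill all 40 — 200 left.
Lab B/second (23): +120 — 80 left.
Lab Y first at 21: fill all 80 — 0 left.
Total = 26×60 + 25×40 + 23×120 + 21×80 = 7000.

7000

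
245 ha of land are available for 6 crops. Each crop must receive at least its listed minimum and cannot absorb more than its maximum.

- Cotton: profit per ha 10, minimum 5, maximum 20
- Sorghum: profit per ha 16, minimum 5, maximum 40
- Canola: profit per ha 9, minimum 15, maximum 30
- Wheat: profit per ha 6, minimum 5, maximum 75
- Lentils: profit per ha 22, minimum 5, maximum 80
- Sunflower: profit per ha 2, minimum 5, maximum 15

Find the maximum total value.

Meeting every minimum uses 5+5+15+5+5+5 = 40 ha, leaving 205.
Rank by profit per ha: Lentils 22 > Sorghum 16 > Cotton 10 > Canola 9 > Wheat 6 > Sunflower 2.
Lentils: +75 to 80 (cap) ; 130 left.
Give Sorghum 35 more to hit its cap of 40 ; 95 left.
Cotton: +15 to 20 (cap) ; 80 left.
Canola takes 15 more to reach its cap of 30 ; 65 left.
Only 65 left; Wheat takes them to reach 70.
Total = 10×20 + 16×40 + 9×30 + 6×70 + 22×80 + 2×5 = 3300.

3300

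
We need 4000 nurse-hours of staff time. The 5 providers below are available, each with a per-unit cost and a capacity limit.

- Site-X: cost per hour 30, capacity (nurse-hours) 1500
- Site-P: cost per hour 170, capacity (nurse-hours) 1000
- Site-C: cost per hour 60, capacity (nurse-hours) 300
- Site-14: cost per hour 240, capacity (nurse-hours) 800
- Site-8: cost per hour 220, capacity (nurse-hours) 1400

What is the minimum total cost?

497000

Fill from the cheapest provider first.
Take 1500 from Site-X at 30 → need 2500 more.
Take 300 from Site-C at 60 → need 2200 more.
Site-P (170): use full 1000 → 1200 nurse-hours to go.
Site-8 (220): take the remaining 1200 → done.
Site-14: unused.
Cost = 1500×30 + 300×60 + 1000×170 + 1200×220 = 497000.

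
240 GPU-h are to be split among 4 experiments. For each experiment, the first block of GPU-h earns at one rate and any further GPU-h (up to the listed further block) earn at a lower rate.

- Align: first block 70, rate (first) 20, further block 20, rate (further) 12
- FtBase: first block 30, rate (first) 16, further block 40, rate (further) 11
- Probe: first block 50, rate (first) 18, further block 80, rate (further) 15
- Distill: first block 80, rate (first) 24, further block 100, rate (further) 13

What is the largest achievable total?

4850

Rank every tier by rate: Distill/tier1 24 > Align/tier1 20 > Probe/tier1 18 > FtBase/tier1 16 > Probe/tier2 15 > Distill/tier2 13 > Align/tier2 12 > FtBase/tier2 11.
Distill/tier1 (24): +80 — 160 left.
Align tier1 at 20: fill all 70 — 90 left.
Fill Probe tier1 block (50 at 18) — 40 left.
FtBase tier1 at 16: fill all 30 — 10 left.
Probe/tier2: +10 of 80 at 15; pool empty.
Total = 24×80 + 20×70 + 18×50 + 16×30 + 15×10 = 4850.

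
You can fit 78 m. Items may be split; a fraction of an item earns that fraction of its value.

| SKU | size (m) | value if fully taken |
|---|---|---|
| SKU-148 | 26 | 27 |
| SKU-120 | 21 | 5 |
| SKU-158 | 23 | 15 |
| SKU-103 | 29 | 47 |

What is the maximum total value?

Best value per unit of size first: SKU-103 47/29≈1.62, SKU-148 27/26≈1.04, SKU-158 15/23≈0.652, SKU-120 5/21≈0.238.
SKU-103: take in full, 29 m for value 47 ; 49 left.
SKU-148: take in full, 26 m for value 27 ; 23 left.
All 23 m of SKU-158 fit (value 15) ; 0 remain.
Total value = 89.

89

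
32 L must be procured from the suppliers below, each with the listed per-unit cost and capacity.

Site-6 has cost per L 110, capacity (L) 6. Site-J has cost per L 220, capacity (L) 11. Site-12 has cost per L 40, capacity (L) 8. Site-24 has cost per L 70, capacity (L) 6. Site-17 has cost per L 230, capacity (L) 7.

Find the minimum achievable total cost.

Use suppliers in increasing cost order.
Site-12 at 40: take all 8 L → 24 still needed.
Take 6 from Site-24 at 70 → need 18 more.
Take 6 from Site-6 at 110 → need 12 more.
Site-J (220): use full 11 → 1 L to go.
Take 1 from Site-17 at 230 to finish.
Cost = 8×40 + 6×70 + 6×110 + 11×220 + 1×230 = 4050.

4050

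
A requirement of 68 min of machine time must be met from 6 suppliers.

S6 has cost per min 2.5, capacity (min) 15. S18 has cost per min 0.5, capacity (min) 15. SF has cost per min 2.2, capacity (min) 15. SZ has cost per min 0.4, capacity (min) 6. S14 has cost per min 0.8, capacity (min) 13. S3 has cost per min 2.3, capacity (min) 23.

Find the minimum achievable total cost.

97

Fill from the cheapest supplier first.
SZ at 0.4: take all 6 min ; 62 still needed.
Take 15 from S18 at 0.5 ; need 47 more.
S14 at 0.8: take all 13 min ; 34 still needed.
SF (2.2): use full 15 ; 19 min to go.
S3 (2.3): take the remaining 19 ; done.
S6: unused.
Cost = 6×0.4 + 15×0.5 + 13×0.8 + 15×2.2 + 19×2.3 = 97.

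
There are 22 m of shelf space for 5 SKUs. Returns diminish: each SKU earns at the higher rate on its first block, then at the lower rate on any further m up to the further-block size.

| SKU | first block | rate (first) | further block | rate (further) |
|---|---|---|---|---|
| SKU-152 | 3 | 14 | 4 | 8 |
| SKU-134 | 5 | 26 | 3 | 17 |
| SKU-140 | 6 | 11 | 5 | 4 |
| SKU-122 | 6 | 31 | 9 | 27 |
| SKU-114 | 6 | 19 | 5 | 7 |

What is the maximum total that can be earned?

Order all 10 blocks by rate: SKU-122/T1 31 > SKU-122/T2 27 > SKU-134/T1 26 > SKU-114/T1 19 > SKU-134/T2 17 > SKU-152/T1 14 > SKU-140/T1 11 > SKU-152/T2 8 > SKU-114/T2 7 > SKU-140/T2 4.
Fill SKU-122 T1 block (6 at 31) → 16 left.
SKU-122 T2 at 27: fill all 9 → 7 left.
Fill SKU-134 T1 block (5 at 26) → 2 left.
2 remain; put them into SKU-114 T1 at 19.
Total = 31×6 + 27×9 + 26×5 + 19×2 = 597.

597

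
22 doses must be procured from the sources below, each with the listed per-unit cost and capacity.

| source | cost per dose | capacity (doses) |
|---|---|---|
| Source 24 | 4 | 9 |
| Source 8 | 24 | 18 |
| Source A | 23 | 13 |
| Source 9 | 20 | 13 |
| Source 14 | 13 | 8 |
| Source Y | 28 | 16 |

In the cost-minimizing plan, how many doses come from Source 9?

5

Cheapest first:
Take 9 from Source 24 at 4 ; need 13 more.
Take 8 from Source 14 at 13 ; need 5 more.
Take 5 from Source 9 at 20 to finish.
Source A, Source 8, Source Y: unused.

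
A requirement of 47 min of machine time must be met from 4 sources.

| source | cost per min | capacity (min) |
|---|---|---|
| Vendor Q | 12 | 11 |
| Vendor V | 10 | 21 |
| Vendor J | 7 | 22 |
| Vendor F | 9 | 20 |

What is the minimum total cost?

384

Cheapest first:
Vendor J (7): use full 22 ; 25 min to go.
Vendor F (9): use full 20 ; 5 min to go.
Vendor V at 10: take 5 of its 21 ; requirement met.
Vendor Q: unused.
Cost = 22×7 + 20×9 + 5×10 = 384.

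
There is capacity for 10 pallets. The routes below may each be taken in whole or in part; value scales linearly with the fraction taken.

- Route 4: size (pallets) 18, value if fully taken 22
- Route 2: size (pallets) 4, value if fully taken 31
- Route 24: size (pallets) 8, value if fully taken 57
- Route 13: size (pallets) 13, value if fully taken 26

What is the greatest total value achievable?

73.75

Best value per unit of size first: Route 2 31/4≈7.75, Route 24 57/8≈7.12, Route 13 26/13≈2, Route 4 22/18≈1.22.
Route 2: take in full, 4 pallets for value 31 → 6 left.
6 pallets left: a 6/8 share of Route 24 gives 57×6/8 = 42.75.
Total value = 73.75.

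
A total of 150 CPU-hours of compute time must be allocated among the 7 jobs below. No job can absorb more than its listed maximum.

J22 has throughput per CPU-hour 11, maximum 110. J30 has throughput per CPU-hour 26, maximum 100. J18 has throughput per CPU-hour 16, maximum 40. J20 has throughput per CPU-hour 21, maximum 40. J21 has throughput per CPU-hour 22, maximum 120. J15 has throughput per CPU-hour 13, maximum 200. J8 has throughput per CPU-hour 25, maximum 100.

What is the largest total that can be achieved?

3850

Highest throughput per CPU-hour first: J30 26 > J8 25 > J21 22 > J20 21 > J18 16 > J15 13 > J22 11.
J30: +100 to 100 (cap) — 50 left.
J8: +50 (room for 100) → 50. Pool exhausted.
Total = 26×100 + 25×50 = 3850.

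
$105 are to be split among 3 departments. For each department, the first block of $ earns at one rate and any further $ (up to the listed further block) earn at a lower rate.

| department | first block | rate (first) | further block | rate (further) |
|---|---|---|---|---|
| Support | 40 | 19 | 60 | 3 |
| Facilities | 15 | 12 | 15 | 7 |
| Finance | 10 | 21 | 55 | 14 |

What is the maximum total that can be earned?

1740

Order all 6 blocks by rate: Finance/tier1 21 > Support/tier1 19 > Finance/tier2 14 > Facilities/tier1 12 > Facilities/tier2 7 > Support/tier2 3.
Fill Finance tier1 block (10 at 21) — 95 left.
Support/tier1 (19): +40 — 55 left.
Fill Finance tier2 block (55 at 14) — 0 left.
Total = 21×10 + 19×40 + 14×55 = 1740.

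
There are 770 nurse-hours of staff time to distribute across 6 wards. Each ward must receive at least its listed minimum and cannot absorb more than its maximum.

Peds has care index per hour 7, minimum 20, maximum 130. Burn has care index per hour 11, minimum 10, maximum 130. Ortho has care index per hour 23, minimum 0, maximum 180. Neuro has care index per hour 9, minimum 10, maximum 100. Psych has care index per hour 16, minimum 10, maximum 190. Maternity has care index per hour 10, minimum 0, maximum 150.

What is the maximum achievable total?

Meeting every minimum uses 20+10+0+10+10+0 = 50 nurse-hours, leaving 720.
Order the wards by care index per hour: Ortho 23 > Psych 16 > Burn 11 > Maternity 10 > Neuro 9 > Peds 7.
Ortho takes 180 more to reach its cap of 180 — 540 left.
Psych: +180 to 190 (cap) — 360 left.
Burn: +120 to 130 (cap) — 240 left.
Maternity: +150 to 150 (cap) — 90 left.
Neuro: +90 to 100 (cap) — 0 left.
Total = 7×20 + 11×130 + 23×180 + 9×100 + 16×190 + 10×150 = 11150.

11150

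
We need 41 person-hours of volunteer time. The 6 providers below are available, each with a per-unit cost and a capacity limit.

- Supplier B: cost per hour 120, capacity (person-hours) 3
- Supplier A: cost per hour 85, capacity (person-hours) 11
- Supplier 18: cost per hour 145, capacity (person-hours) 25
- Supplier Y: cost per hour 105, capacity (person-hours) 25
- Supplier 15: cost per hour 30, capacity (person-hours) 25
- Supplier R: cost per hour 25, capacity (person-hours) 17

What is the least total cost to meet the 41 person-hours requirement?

Use providers in increasing cost order.
Supplier R (25): use full 17 → 24 person-hours to go.
Supplier 15 (30): take the remaining 24 → done.
Supplier A, Supplier Y, Supplier B, Supplier 18: unused.
Cost = 17×25 + 24×30 = 1145.

1145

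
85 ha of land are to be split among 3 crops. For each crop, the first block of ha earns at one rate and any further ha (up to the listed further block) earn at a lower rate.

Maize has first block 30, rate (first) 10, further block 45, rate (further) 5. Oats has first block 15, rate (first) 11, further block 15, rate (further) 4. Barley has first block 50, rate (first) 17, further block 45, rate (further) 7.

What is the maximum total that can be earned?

1215

Treat each block as its own option and order by rate: Barley/T1 17 > Oats/T1 11 > Maize/T1 10 > Barley/T2 7 > Maize/T2 5 > Oats/T2 4.
Barley/T1 (17): +50 ; 35 left.
Oats/T1 (11): +15 ; 20 left.
20 remain; put them into Maize T1 at 10.
Total = 17×50 + 11×15 + 10×20 = 1215.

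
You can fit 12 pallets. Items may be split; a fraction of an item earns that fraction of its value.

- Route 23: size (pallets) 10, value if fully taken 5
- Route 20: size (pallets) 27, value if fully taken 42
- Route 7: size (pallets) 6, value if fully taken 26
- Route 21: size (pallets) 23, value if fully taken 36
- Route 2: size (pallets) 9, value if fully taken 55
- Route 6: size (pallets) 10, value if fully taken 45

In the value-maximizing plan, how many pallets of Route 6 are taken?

Best value per unit of size first: Route 2 55/9≈6.11, Route 6 45/10≈4.5, Route 7 26/6≈4.33, Route 21 36/23≈1.57, Route 20 42/27≈1.56, Route 23 5/10≈0.5.
Route 2: take in full, 9 pallets for value 55 → 3 left.
3 pallets left: a 3/10 share of Route 6 gives 45×3/10 = 13.5.

3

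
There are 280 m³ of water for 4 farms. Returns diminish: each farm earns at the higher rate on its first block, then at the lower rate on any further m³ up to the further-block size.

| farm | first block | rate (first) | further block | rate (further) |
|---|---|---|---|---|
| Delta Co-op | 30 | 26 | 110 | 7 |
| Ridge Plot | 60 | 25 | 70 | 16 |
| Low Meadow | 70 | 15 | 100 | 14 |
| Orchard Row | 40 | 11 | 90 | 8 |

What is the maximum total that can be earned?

Order all 8 blocks by rate: Delta Co-op/T1 26 > Ridge Plot/T1 25 > Ridge Plot/T2 16 > Low Meadow/T1 15 > Low Meadow/T2 14 > Orchard Row/T1 11 > Orchard Row/T2 8 > Delta Co-op/T2 7.
Delta Co-op T1 at 26: fill all 30 — 250 left.
Ridge Plot/T1 (25): +60 — 190 left.
Ridge Plot/T2 (16): +70 — 120 left.
Low Meadow T1 at 15: fill all 70 — 50 left.
Low Meadow/T2: +50 of 100 at 14; pool empty.
Total = 26×30 + 25×60 + 16×70 + 15×70 + 14×50 = 5150.

5150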